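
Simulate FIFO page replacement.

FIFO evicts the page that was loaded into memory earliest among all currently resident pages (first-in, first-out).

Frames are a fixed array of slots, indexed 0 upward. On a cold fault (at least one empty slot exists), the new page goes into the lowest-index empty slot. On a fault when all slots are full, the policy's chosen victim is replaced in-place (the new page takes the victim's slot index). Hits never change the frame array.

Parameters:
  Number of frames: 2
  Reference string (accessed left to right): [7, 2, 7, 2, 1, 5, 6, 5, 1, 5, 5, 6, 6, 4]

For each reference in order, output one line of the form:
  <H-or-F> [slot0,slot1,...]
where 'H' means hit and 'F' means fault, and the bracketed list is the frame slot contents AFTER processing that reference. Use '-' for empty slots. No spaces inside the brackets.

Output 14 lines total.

F [7,-]
F [7,2]
H [7,2]
H [7,2]
F [1,2]
F [1,5]
F [6,5]
H [6,5]
F [6,1]
F [5,1]
H [5,1]
F [5,6]
H [5,6]
F [4,6]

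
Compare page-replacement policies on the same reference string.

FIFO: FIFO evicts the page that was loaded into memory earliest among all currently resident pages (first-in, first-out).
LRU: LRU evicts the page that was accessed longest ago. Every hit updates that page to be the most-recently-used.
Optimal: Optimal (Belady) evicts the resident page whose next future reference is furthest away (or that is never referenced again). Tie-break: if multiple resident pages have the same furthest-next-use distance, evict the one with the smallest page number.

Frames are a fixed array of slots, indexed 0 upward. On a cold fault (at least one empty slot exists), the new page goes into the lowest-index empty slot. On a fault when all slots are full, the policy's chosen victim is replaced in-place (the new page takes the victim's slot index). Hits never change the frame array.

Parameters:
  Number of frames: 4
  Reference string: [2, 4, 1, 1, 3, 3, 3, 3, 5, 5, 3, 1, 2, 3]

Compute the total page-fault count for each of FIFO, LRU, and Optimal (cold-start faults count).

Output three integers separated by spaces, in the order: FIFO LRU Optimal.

--- FIFO ---
  step 0: ref 2 -> FAULT, frames=[2,-,-,-] (faults so far: 1)
  step 1: ref 4 -> FAULT, frames=[2,4,-,-] (faults so far: 2)
  step 2: ref 1 -> FAULT, frames=[2,4,1,-] (faults so far: 3)
  step 3: ref 1 -> HIT, frames=[2,4,1,-] (faults so far: 3)
  step 4: ref 3 -> FAULT, frames=[2,4,1,3] (faults so far: 4)
  step 5: ref 3 -> HIT, frames=[2,4,1,3] (faults so far: 4)
  step 6: ref 3 -> HIT, frames=[2,4,1,3] (faults so far: 4)
  step 7: ref 3 -> HIT, frames=[2,4,1,3] (faults so far: 4)
  step 8: ref 5 -> FAULT, evict 2, frames=[5,4,1,3] (faults so far: 5)
  step 9: ref 5 -> HIT, frames=[5,4,1,3] (faults so far: 5)
  step 10: ref 3 -> HIT, frames=[5,4,1,3] (faults so far: 5)
  step 11: ref 1 -> HIT, frames=[5,4,1,3] (faults so far: 5)
  step 12: ref 2 -> FAULT, evict 4, frames=[5,2,1,3] (faults so far: 6)
  step 13: ref 3 -> HIT, frames=[5,2,1,3] (faults so far: 6)
  FIFO total faults: 6
--- LRU ---
  step 0: ref 2 -> FAULT, frames=[2,-,-,-] (faults so far: 1)
  step 1: ref 4 -> FAULT, frames=[2,4,-,-] (faults so far: 2)
  step 2: ref 1 -> FAULT, frames=[2,4,1,-] (faults so far: 3)
  step 3: ref 1 -> HIT, frames=[2,4,1,-] (faults so far: 3)
  step 4: ref 3 -> FAULT, frames=[2,4,1,3] (faults so far: 4)
  step 5: ref 3 -> HIT, frames=[2,4,1,3] (faults so far: 4)
  step 6: ref 3 -> HIT, frames=[2,4,1,3] (faults so far: 4)
  step 7: ref 3 -> HIT, frames=[2,4,1,3] (faults so far: 4)
  step 8: ref 5 -> FAULT, evict 2, frames=[5,4,1,3] (faults so far: 5)
  step 9: ref 5 -> HIT, frames=[5,4,1,3] (faults so far: 5)
  step 10: ref 3 -> HIT, frames=[5,4,1,3] (faults so far: 5)
  step 11: ref 1 -> HIT, frames=[5,4,1,3] (faults so far: 5)
  step 12: ref 2 -> FAULT, evict 4, frames=[5,2,1,3] (faults so far: 6)
  step 13: ref 3 -> HIT, frames=[5,2,1,3] (faults so far: 6)
  LRU total faults: 6
--- Optimal ---
  step 0: ref 2 -> FAULT, frames=[2,-,-,-] (faults so far: 1)
  step 1: ref 4 -> FAULT, frames=[2,4,-,-] (faults so far: 2)
  step 2: ref 1 -> FAULT, frames=[2,4,1,-] (faults so far: 3)
  step 3: ref 1 -> HIT, frames=[2,4,1,-] (faults so far: 3)
  step 4: ref 3 -> FAULT, frames=[2,4,1,3] (faults so far: 4)
  step 5: ref 3 -> HIT, frames=[2,4,1,3] (faults so far: 4)
  step 6: ref 3 -> HIT, frames=[2,4,1,3] (faults so far: 4)
  step 7: ref 3 -> HIT, frames=[2,4,1,3] (faults so far: 4)
  step 8: ref 5 -> FAULT, evict 4, frames=[2,5,1,3] (faults so far: 5)
  step 9: ref 5 -> HIT, frames=[2,5,1,3] (faults so far: 5)
  step 10: ref 3 -> HIT, frames=[2,5,1,3] (faults so far: 5)
  step 11: ref 1 -> HIT, frames=[2,5,1,3] (faults so far: 5)
  step 12: ref 2 -> HIT, frames=[2,5,1,3] (faults so far: 5)
  step 13: ref 3 -> HIT, frames=[2,5,1,3] (faults so far: 5)
  Optimal total faults: 5

Answer: 6 6 5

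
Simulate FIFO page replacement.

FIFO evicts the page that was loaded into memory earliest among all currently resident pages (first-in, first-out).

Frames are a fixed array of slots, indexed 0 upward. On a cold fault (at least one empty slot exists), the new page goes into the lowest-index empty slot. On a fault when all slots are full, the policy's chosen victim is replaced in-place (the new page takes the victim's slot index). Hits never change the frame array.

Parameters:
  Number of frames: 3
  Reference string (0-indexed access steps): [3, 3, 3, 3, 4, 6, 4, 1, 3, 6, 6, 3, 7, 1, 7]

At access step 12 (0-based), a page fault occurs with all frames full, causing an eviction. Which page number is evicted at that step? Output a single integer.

Answer: 6

Derivation:
Step 0: ref 3 -> FAULT, frames=[3,-,-]
Step 1: ref 3 -> HIT, frames=[3,-,-]
Step 2: ref 3 -> HIT, frames=[3,-,-]
Step 3: ref 3 -> HIT, frames=[3,-,-]
Step 4: ref 4 -> FAULT, frames=[3,4,-]
Step 5: ref 6 -> FAULT, frames=[3,4,6]
Step 6: ref 4 -> HIT, frames=[3,4,6]
Step 7: ref 1 -> FAULT, evict 3, frames=[1,4,6]
Step 8: ref 3 -> FAULT, evict 4, frames=[1,3,6]
Step 9: ref 6 -> HIT, frames=[1,3,6]
Step 10: ref 6 -> HIT, frames=[1,3,6]
Step 11: ref 3 -> HIT, frames=[1,3,6]
Step 12: ref 7 -> FAULT, evict 6, frames=[1,3,7]
At step 12: evicted page 6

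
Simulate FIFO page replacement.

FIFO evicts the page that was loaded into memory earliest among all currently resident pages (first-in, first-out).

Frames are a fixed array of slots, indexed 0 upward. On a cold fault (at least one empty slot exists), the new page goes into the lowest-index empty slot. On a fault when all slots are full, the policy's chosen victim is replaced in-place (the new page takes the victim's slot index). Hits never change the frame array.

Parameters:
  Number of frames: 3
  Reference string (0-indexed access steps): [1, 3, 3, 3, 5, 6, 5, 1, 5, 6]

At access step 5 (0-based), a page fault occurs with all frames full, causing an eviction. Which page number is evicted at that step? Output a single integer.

Answer: 1

Derivation:
Step 0: ref 1 -> FAULT, frames=[1,-,-]
Step 1: ref 3 -> FAULT, frames=[1,3,-]
Step 2: ref 3 -> HIT, frames=[1,3,-]
Step 3: ref 3 -> HIT, frames=[1,3,-]
Step 4: ref 5 -> FAULT, frames=[1,3,5]
Step 5: ref 6 -> FAULT, evict 1, frames=[6,3,5]
At step 5: evicted page 1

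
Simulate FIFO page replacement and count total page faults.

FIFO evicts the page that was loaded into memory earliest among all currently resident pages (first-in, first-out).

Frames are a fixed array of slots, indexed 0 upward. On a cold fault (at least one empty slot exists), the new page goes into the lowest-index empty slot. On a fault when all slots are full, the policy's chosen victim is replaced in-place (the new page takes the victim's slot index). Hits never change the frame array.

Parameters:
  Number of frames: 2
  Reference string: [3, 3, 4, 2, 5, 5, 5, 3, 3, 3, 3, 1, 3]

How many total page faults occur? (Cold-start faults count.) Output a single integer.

Answer: 6

Derivation:
Step 0: ref 3 → FAULT, frames=[3,-]
Step 1: ref 3 → HIT, frames=[3,-]
Step 2: ref 4 → FAULT, frames=[3,4]
Step 3: ref 2 → FAULT (evict 3), frames=[2,4]
Step 4: ref 5 → FAULT (evict 4), frames=[2,5]
Step 5: ref 5 → HIT, frames=[2,5]
Step 6: ref 5 → HIT, frames=[2,5]
Step 7: ref 3 → FAULT (evict 2), frames=[3,5]
Step 8: ref 3 → HIT, frames=[3,5]
Step 9: ref 3 → HIT, frames=[3,5]
Step 10: ref 3 → HIT, frames=[3,5]
Step 11: ref 1 → FAULT (evict 5), frames=[3,1]
Step 12: ref 3 → HIT, frames=[3,1]
Total faults: 6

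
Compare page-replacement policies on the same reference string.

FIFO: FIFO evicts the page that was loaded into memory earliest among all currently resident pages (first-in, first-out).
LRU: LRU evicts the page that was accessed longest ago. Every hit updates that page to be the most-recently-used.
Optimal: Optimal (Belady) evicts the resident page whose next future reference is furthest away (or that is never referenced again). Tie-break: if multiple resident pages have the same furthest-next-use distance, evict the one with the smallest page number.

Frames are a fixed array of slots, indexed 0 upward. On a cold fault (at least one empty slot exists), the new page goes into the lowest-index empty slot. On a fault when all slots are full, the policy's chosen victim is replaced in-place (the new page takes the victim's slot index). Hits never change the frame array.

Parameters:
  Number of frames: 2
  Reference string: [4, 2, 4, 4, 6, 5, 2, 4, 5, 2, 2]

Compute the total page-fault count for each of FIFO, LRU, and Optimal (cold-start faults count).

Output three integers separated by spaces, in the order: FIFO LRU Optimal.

Answer: 8 8 6

Derivation:
--- FIFO ---
  step 0: ref 4 -> FAULT, frames=[4,-] (faults so far: 1)
  step 1: ref 2 -> FAULT, frames=[4,2] (faults so far: 2)
  step 2: ref 4 -> HIT, frames=[4,2] (faults so far: 2)
  step 3: ref 4 -> HIT, frames=[4,2] (faults so far: 2)
  step 4: ref 6 -> FAULT, evict 4, frames=[6,2] (faults so far: 3)
  step 5: ref 5 -> FAULT, evict 2, frames=[6,5] (faults so far: 4)
  step 6: ref 2 -> FAULT, evict 6, frames=[2,5] (faults so far: 5)
  step 7: ref 4 -> FAULT, evict 5, frames=[2,4] (faults so far: 6)
  step 8: ref 5 -> FAULT, evict 2, frames=[5,4] (faults so far: 7)
  step 9: ref 2 -> FAULT, evict 4, frames=[5,2] (faults so far: 8)
  step 10: ref 2 -> HIT, frames=[5,2] (faults so far: 8)
  FIFO total faults: 8
--- LRU ---
  step 0: ref 4 -> FAULT, frames=[4,-] (faults so far: 1)
  step 1: ref 2 -> FAULT, frames=[4,2] (faults so far: 2)
  step 2: ref 4 -> HIT, frames=[4,2] (faults so far: 2)
  step 3: ref 4 -> HIT, frames=[4,2] (faults so far: 2)
  step 4: ref 6 -> FAULT, evict 2, frames=[4,6] (faults so far: 3)
  step 5: ref 5 -> FAULT, evict 4, frames=[5,6] (faults so far: 4)
  step 6: ref 2 -> FAULT, evict 6, frames=[5,2] (faults so far: 5)
  step 7: ref 4 -> FAULT, evict 5, frames=[4,2] (faults so far: 6)
  step 8: ref 5 -> FAULT, evict 2, frames=[4,5] (faults so far: 7)
  step 9: ref 2 -> FAULT, evict 4, frames=[2,5] (faults so far: 8)
  step 10: ref 2 -> HIT, frames=[2,5] (faults so far: 8)
  LRU total faults: 8
--- Optimal ---
  step 0: ref 4 -> FAULT, frames=[4,-] (faults so far: 1)
  step 1: ref 2 -> FAULT, frames=[4,2] (faults so far: 2)
  step 2: ref 4 -> HIT, frames=[4,2] (faults so far: 2)
  step 3: ref 4 -> HIT, frames=[4,2] (faults so far: 2)
  step 4: ref 6 -> FAULT, evict 4, frames=[6,2] (faults so far: 3)
  step 5: ref 5 -> FAULT, evict 6, frames=[5,2] (faults so far: 4)
  step 6: ref 2 -> HIT, frames=[5,2] (faults so far: 4)
  step 7: ref 4 -> FAULT, evict 2, frames=[5,4] (faults so far: 5)
  step 8: ref 5 -> HIT, frames=[5,4] (faults so far: 5)
  step 9: ref 2 -> FAULT, evict 4, frames=[5,2] (faults so far: 6)
  step 10: ref 2 -> HIT, frames=[5,2] (faults so far: 6)
  Optimal total faults: 6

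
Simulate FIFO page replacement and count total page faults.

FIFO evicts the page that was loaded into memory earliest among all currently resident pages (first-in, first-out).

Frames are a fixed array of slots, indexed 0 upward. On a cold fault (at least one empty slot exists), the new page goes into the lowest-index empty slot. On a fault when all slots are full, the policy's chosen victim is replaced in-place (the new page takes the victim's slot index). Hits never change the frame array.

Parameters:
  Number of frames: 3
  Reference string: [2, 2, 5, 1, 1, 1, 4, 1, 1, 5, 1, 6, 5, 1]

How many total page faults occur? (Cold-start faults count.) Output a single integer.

Step 0: ref 2 → FAULT, frames=[2,-,-]
Step 1: ref 2 → HIT, frames=[2,-,-]
Step 2: ref 5 → FAULT, frames=[2,5,-]
Step 3: ref 1 → FAULT, frames=[2,5,1]
Step 4: ref 1 → HIT, frames=[2,5,1]
Step 5: ref 1 → HIT, frames=[2,5,1]
Step 6: ref 4 → FAULT (evict 2), frames=[4,5,1]
Step 7: ref 1 → HIT, frames=[4,5,1]
Step 8: ref 1 → HIT, frames=[4,5,1]
Step 9: ref 5 → HIT, frames=[4,5,1]
Step 10: ref 1 → HIT, frames=[4,5,1]
Step 11: ref 6 → FAULT (evict 5), frames=[4,6,1]
Step 12: ref 5 → FAULT (evict 1), frames=[4,6,5]
Step 13: ref 1 → FAULT (evict 4), frames=[1,6,5]
Total faults: 7

Answer: 7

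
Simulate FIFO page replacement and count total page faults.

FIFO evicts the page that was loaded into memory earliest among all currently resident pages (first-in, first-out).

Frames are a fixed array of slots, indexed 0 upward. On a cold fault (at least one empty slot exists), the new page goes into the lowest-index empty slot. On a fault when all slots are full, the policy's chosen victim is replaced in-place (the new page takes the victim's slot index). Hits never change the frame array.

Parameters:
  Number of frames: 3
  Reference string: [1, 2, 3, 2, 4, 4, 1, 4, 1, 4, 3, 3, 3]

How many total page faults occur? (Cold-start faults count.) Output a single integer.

Step 0: ref 1 → FAULT, frames=[1,-,-]
Step 1: ref 2 → FAULT, frames=[1,2,-]
Step 2: ref 3 → FAULT, frames=[1,2,3]
Step 3: ref 2 → HIT, frames=[1,2,3]
Step 4: ref 4 → FAULT (evict 1), frames=[4,2,3]
Step 5: ref 4 → HIT, frames=[4,2,3]
Step 6: ref 1 → FAULT (evict 2), frames=[4,1,3]
Step 7: ref 4 → HIT, frames=[4,1,3]
Step 8: ref 1 → HIT, frames=[4,1,3]
Step 9: ref 4 → HIT, frames=[4,1,3]
Step 10: ref 3 → HIT, frames=[4,1,3]
Step 11: ref 3 → HIT, frames=[4,1,3]
Step 12: ref 3 → HIT, frames=[4,1,3]
Total faults: 5

Answer: 5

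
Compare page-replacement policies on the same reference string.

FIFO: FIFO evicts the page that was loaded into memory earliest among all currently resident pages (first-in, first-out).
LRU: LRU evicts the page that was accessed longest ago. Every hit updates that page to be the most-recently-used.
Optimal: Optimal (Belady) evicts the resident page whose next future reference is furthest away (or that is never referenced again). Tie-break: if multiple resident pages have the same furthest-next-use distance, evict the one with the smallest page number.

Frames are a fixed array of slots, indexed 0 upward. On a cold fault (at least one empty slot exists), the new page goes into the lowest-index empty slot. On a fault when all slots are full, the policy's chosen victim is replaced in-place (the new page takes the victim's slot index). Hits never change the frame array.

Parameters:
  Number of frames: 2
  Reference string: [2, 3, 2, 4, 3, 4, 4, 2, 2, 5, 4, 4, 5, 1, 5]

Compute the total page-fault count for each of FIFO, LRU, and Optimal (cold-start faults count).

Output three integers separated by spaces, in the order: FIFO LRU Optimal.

Answer: 8 8 6

Derivation:
--- FIFO ---
  step 0: ref 2 -> FAULT, frames=[2,-] (faults so far: 1)
  step 1: ref 3 -> FAULT, frames=[2,3] (faults so far: 2)
  step 2: ref 2 -> HIT, frames=[2,3] (faults so far: 2)
  step 3: ref 4 -> FAULT, evict 2, frames=[4,3] (faults so far: 3)
  step 4: ref 3 -> HIT, frames=[4,3] (faults so far: 3)
  step 5: ref 4 -> HIT, frames=[4,3] (faults so far: 3)
  step 6: ref 4 -> HIT, frames=[4,3] (faults so far: 3)
  step 7: ref 2 -> FAULT, evict 3, frames=[4,2] (faults so far: 4)
  step 8: ref 2 -> HIT, frames=[4,2] (faults so far: 4)
  step 9: ref 5 -> FAULT, evict 4, frames=[5,2] (faults so far: 5)
  step 10: ref 4 -> FAULT, evict 2, frames=[5,4] (faults so far: 6)
  step 11: ref 4 -> HIT, frames=[5,4] (faults so far: 6)
  step 12: ref 5 -> HIT, frames=[5,4] (faults so far: 6)
  step 13: ref 1 -> FAULT, evict 5, frames=[1,4] (faults so far: 7)
  step 14: ref 5 -> FAULT, evict 4, frames=[1,5] (faults so far: 8)
  FIFO total faults: 8
--- LRU ---
  step 0: ref 2 -> FAULT, frames=[2,-] (faults so far: 1)
  step 1: ref 3 -> FAULT, frames=[2,3] (faults so far: 2)
  step 2: ref 2 -> HIT, frames=[2,3] (faults so far: 2)
  step 3: ref 4 -> FAULT, evict 3, frames=[2,4] (faults so far: 3)
  step 4: ref 3 -> FAULT, evict 2, frames=[3,4] (faults so far: 4)
  step 5: ref 4 -> HIT, frames=[3,4] (faults so far: 4)
  step 6: ref 4 -> HIT, frames=[3,4] (faults so far: 4)
  step 7: ref 2 -> FAULT, evict 3, frames=[2,4] (faults so far: 5)
  step 8: ref 2 -> HIT, frames=[2,4] (faults so far: 5)
  step 9: ref 5 -> FAULT, evict 4, frames=[2,5] (faults so far: 6)
  step 10: ref 4 -> FAULT, evict 2, frames=[4,5] (faults so far: 7)
  step 11: ref 4 -> HIT, frames=[4,5] (faults so far: 7)
  step 12: ref 5 -> HIT, frames=[4,5] (faults so far: 7)
  step 13: ref 1 -> FAULT, evict 4, frames=[1,5] (faults so far: 8)
  step 14: ref 5 -> HIT, frames=[1,5] (faults so far: 8)
  LRU total faults: 8
--- Optimal ---
  step 0: ref 2 -> FAULT, frames=[2,-] (faults so far: 1)
  step 1: ref 3 -> FAULT, frames=[2,3] (faults so far: 2)
  step 2: ref 2 -> HIT, frames=[2,3] (faults so far: 2)
  step 3: ref 4 -> FAULT, evict 2, frames=[4,3] (faults so far: 3)
  step 4: ref 3 -> HIT, frames=[4,3] (faults so far: 3)
  step 5: ref 4 -> HIT, frames=[4,3] (faults so far: 3)
  step 6: ref 4 -> HIT, frames=[4,3] (faults so far: 3)
  step 7: ref 2 -> FAULT, evict 3, frames=[4,2] (faults so far: 4)
  step 8: ref 2 -> HIT, frames=[4,2] (faults so far: 4)
  step 9: ref 5 -> FAULT, evict 2, frames=[4,5] (faults so far: 5)
  step 10: ref 4 -> HIT, frames=[4,5] (faults so far: 5)
  step 11: ref 4 -> HIT, frames=[4,5] (faults so far: 5)
  step 12: ref 5 -> HIT, frames=[4,5] (faults so far: 5)
  step 13: ref 1 -> FAULT, evict 4, frames=[1,5] (faults so far: 6)
  step 14: ref 5 -> HIT, frames=[1,5] (faults so far: 6)
  Optimal total faults: 6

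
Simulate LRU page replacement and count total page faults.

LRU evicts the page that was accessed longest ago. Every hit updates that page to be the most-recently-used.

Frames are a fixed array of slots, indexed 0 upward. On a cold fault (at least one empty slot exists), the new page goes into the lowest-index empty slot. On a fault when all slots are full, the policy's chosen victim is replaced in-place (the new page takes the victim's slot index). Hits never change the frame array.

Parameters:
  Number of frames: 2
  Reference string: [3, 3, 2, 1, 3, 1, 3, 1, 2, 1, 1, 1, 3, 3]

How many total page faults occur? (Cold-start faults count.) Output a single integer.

Answer: 6

Derivation:
Step 0: ref 3 → FAULT, frames=[3,-]
Step 1: ref 3 → HIT, frames=[3,-]
Step 2: ref 2 → FAULT, frames=[3,2]
Step 3: ref 1 → FAULT (evict 3), frames=[1,2]
Step 4: ref 3 → FAULT (evict 2), frames=[1,3]
Step 5: ref 1 → HIT, frames=[1,3]
Step 6: ref 3 → HIT, frames=[1,3]
Step 7: ref 1 → HIT, frames=[1,3]
Step 8: ref 2 → FAULT (evict 3), frames=[1,2]
Step 9: ref 1 → HIT, frames=[1,2]
Step 10: ref 1 → HIT, frames=[1,2]
Step 11: ref 1 → HIT, frames=[1,2]
Step 12: ref 3 → FAULT (evict 2), frames=[1,3]
Step 13: ref 3 → HIT, frames=[1,3]
Total faults: 6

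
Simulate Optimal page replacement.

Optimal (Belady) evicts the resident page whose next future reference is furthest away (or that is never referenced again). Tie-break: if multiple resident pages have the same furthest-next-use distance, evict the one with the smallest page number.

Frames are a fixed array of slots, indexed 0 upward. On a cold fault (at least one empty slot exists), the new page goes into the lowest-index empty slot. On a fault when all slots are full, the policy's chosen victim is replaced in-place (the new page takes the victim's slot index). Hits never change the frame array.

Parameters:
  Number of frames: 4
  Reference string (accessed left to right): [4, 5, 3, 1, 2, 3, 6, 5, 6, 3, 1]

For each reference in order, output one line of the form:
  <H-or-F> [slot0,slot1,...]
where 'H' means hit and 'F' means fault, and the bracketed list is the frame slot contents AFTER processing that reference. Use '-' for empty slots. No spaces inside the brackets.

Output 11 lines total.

F [4,-,-,-]
F [4,5,-,-]
F [4,5,3,-]
F [4,5,3,1]
F [2,5,3,1]
H [2,5,3,1]
F [6,5,3,1]
H [6,5,3,1]
H [6,5,3,1]
H [6,5,3,1]
H [6,5,3,1]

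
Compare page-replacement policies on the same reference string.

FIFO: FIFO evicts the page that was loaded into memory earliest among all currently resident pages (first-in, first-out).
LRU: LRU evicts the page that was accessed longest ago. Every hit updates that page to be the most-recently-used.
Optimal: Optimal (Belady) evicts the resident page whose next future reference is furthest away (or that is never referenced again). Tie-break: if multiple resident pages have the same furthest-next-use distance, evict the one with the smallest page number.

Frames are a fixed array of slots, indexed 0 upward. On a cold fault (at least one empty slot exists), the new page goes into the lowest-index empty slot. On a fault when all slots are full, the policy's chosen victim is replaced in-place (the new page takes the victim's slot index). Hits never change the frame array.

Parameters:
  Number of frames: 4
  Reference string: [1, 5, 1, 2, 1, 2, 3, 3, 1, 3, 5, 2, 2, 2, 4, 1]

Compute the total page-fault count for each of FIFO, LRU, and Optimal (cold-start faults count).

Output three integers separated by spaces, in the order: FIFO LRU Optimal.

Answer: 6 6 5

Derivation:
--- FIFO ---
  step 0: ref 1 -> FAULT, frames=[1,-,-,-] (faults so far: 1)
  step 1: ref 5 -> FAULT, frames=[1,5,-,-] (faults so far: 2)
  step 2: ref 1 -> HIT, frames=[1,5,-,-] (faults so far: 2)
  step 3: ref 2 -> FAULT, frames=[1,5,2,-] (faults so far: 3)
  step 4: ref 1 -> HIT, frames=[1,5,2,-] (faults so far: 3)
  step 5: ref 2 -> HIT, frames=[1,5,2,-] (faults so far: 3)
  step 6: ref 3 -> FAULT, frames=[1,5,2,3] (faults so far: 4)
  step 7: ref 3 -> HIT, frames=[1,5,2,3] (faults so far: 4)
  step 8: ref 1 -> HIT, frames=[1,5,2,3] (faults so far: 4)
  step 9: ref 3 -> HIT, frames=[1,5,2,3] (faults so far: 4)
  step 10: ref 5 -> HIT, frames=[1,5,2,3] (faults so far: 4)
  step 11: ref 2 -> HIT, frames=[1,5,2,3] (faults so far: 4)
  step 12: ref 2 -> HIT, frames=[1,5,2,3] (faults so far: 4)
  step 13: ref 2 -> HIT, frames=[1,5,2,3] (faults so far: 4)
  step 14: ref 4 -> FAULT, evict 1, frames=[4,5,2,3] (faults so far: 5)
  step 15: ref 1 -> FAULT, evict 5, frames=[4,1,2,3] (faults so far: 6)
  FIFO total faults: 6
--- LRU ---
  step 0: ref 1 -> FAULT, frames=[1,-,-,-] (faults so far: 1)
  step 1: ref 5 -> FAULT, frames=[1,5,-,-] (faults so far: 2)
  step 2: ref 1 -> HIT, frames=[1,5,-,-] (faults so far: 2)
  step 3: ref 2 -> FAULT, frames=[1,5,2,-] (faults so far: 3)
  step 4: ref 1 -> HIT, frames=[1,5,2,-] (faults so far: 3)
  step 5: ref 2 -> HIT, frames=[1,5,2,-] (faults so far: 3)
  step 6: ref 3 -> FAULT, frames=[1,5,2,3] (faults so far: 4)
  step 7: ref 3 -> HIT, frames=[1,5,2,3] (faults so far: 4)
  step 8: ref 1 -> HIT, frames=[1,5,2,3] (faults so far: 4)
  step 9: ref 3 -> HIT, frames=[1,5,2,3] (faults so far: 4)
  step 10: ref 5 -> HIT, frames=[1,5,2,3] (faults so far: 4)
  step 11: ref 2 -> HIT, frames=[1,5,2,3] (faults so far: 4)
  step 12: ref 2 -> HIT, frames=[1,5,2,3] (faults so far: 4)
  step 13: ref 2 -> HIT, frames=[1,5,2,3] (faults so far: 4)
  step 14: ref 4 -> FAULT, evict 1, frames=[4,5,2,3] (faults so far: 5)
  step 15: ref 1 -> FAULT, evict 3, frames=[4,5,2,1] (faults so far: 6)
  LRU total faults: 6
--- Optimal ---
  step 0: ref 1 -> FAULT, frames=[1,-,-,-] (faults so far: 1)
  step 1: ref 5 -> FAULT, frames=[1,5,-,-] (faults so far: 2)
  step 2: ref 1 -> HIT, frames=[1,5,-,-] (faults so far: 2)
  step 3: ref 2 -> FAULT, frames=[1,5,2,-] (faults so far: 3)
  step 4: ref 1 -> HIT, frames=[1,5,2,-] (faults so far: 3)
  step 5: ref 2 -> HIT, frames=[1,5,2,-] (faults so far: 3)
  step 6: ref 3 -> FAULT, frames=[1,5,2,3] (faults so far: 4)
  step 7: ref 3 -> HIT, frames=[1,5,2,3] (faults so far: 4)
  step 8: ref 1 -> HIT, frames=[1,5,2,3] (faults so far: 4)
  step 9: ref 3 -> HIT, frames=[1,5,2,3] (faults so far: 4)
  step 10: ref 5 -> HIT, frames=[1,5,2,3] (faults so far: 4)
  step 11: ref 2 -> HIT, frames=[1,5,2,3] (faults so far: 4)
  step 12: ref 2 -> HIT, frames=[1,5,2,3] (faults so far: 4)
  step 13: ref 2 -> HIT, frames=[1,5,2,3] (faults so far: 4)
  step 14: ref 4 -> FAULT, evict 2, frames=[1,5,4,3] (faults so far: 5)
  step 15: ref 1 -> HIT, frames=[1,5,4,3] (faults so far: 5)
  Optimal total faults: 5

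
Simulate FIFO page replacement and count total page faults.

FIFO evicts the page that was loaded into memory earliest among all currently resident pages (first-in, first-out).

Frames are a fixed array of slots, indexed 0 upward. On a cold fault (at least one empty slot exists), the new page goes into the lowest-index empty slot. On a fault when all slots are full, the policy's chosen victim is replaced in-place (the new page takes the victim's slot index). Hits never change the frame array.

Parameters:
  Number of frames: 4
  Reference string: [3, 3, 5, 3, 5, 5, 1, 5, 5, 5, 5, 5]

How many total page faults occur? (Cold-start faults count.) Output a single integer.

Step 0: ref 3 → FAULT, frames=[3,-,-,-]
Step 1: ref 3 → HIT, frames=[3,-,-,-]
Step 2: ref 5 → FAULT, frames=[3,5,-,-]
Step 3: ref 3 → HIT, frames=[3,5,-,-]
Step 4: ref 5 → HIT, frames=[3,5,-,-]
Step 5: ref 5 → HIT, frames=[3,5,-,-]
Step 6: ref 1 → FAULT, frames=[3,5,1,-]
Step 7: ref 5 → HIT, frames=[3,5,1,-]
Step 8: ref 5 → HIT, frames=[3,5,1,-]
Step 9: ref 5 → HIT, frames=[3,5,1,-]
Step 10: ref 5 → HIT, frames=[3,5,1,-]
Step 11: ref 5 → HIT, frames=[3,5,1,-]
Total faults: 3

Answer: 3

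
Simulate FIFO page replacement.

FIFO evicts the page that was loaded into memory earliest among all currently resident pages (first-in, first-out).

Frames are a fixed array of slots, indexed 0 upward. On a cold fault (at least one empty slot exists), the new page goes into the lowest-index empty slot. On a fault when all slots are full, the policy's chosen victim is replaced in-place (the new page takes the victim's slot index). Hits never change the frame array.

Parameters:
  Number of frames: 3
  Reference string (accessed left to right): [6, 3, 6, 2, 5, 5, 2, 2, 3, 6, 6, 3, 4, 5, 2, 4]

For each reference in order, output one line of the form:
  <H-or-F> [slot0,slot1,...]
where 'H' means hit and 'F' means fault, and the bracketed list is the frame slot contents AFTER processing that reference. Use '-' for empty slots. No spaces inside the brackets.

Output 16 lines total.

F [6,-,-]
F [6,3,-]
H [6,3,-]
F [6,3,2]
F [5,3,2]
H [5,3,2]
H [5,3,2]
H [5,3,2]
H [5,3,2]
F [5,6,2]
H [5,6,2]
F [5,6,3]
F [4,6,3]
F [4,5,3]
F [4,5,2]
H [4,5,2]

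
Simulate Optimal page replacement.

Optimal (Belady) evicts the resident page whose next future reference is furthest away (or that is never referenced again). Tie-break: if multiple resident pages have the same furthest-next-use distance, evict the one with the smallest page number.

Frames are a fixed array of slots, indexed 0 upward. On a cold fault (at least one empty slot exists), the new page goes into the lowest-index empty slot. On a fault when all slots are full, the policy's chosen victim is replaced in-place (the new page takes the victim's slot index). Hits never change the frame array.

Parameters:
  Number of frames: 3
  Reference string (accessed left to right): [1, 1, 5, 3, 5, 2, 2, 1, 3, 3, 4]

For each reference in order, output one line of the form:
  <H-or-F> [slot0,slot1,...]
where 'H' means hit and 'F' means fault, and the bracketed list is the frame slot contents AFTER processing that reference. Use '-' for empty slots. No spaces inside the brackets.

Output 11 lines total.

F [1,-,-]
H [1,-,-]
F [1,5,-]
F [1,5,3]
H [1,5,3]
F [1,2,3]
H [1,2,3]
H [1,2,3]
H [1,2,3]
H [1,2,3]
F [4,2,3]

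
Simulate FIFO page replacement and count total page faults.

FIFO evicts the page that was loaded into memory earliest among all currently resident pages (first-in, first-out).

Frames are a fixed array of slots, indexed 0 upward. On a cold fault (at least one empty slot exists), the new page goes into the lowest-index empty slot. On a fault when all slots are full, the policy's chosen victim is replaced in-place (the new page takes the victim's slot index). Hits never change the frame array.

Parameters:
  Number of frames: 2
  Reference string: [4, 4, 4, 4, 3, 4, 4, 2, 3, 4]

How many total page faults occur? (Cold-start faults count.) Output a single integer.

Answer: 4

Derivation:
Step 0: ref 4 → FAULT, frames=[4,-]
Step 1: ref 4 → HIT, frames=[4,-]
Step 2: ref 4 → HIT, frames=[4,-]
Step 3: ref 4 → HIT, frames=[4,-]
Step 4: ref 3 → FAULT, frames=[4,3]
Step 5: ref 4 → HIT, frames=[4,3]
Step 6: ref 4 → HIT, frames=[4,3]
Step 7: ref 2 → FAULT (evict 4), frames=[2,3]
Step 8: ref 3 → HIT, frames=[2,3]
Step 9: ref 4 → FAULT (evict 3), frames=[2,4]
Total faults: 4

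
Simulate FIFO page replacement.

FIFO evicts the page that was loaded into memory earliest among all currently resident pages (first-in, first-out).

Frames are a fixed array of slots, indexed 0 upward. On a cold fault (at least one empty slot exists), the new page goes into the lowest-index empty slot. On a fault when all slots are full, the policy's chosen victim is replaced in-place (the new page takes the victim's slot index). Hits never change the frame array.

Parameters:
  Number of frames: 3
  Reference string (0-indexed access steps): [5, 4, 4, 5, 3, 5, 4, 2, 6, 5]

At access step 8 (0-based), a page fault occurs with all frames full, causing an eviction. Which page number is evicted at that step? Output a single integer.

Step 0: ref 5 -> FAULT, frames=[5,-,-]
Step 1: ref 4 -> FAULT, frames=[5,4,-]
Step 2: ref 4 -> HIT, frames=[5,4,-]
Step 3: ref 5 -> HIT, frames=[5,4,-]
Step 4: ref 3 -> FAULT, frames=[5,4,3]
Step 5: ref 5 -> HIT, frames=[5,4,3]
Step 6: ref 4 -> HIT, frames=[5,4,3]
Step 7: ref 2 -> FAULT, evict 5, frames=[2,4,3]
Step 8: ref 6 -> FAULT, evict 4, frames=[2,6,3]
At step 8: evicted page 4

Answer: 4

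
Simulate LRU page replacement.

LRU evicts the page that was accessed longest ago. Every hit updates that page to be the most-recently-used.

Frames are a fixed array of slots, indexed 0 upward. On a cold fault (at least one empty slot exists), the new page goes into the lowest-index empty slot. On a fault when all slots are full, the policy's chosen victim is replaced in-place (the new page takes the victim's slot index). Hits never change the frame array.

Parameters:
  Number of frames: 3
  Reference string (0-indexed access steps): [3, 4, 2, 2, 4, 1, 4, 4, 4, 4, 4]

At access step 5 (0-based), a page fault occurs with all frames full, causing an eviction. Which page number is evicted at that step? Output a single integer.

Answer: 3

Derivation:
Step 0: ref 3 -> FAULT, frames=[3,-,-]
Step 1: ref 4 -> FAULT, frames=[3,4,-]
Step 2: ref 2 -> FAULT, frames=[3,4,2]
Step 3: ref 2 -> HIT, frames=[3,4,2]
Step 4: ref 4 -> HIT, frames=[3,4,2]
Step 5: ref 1 -> FAULT, evict 3, frames=[1,4,2]
At step 5: evicted page 3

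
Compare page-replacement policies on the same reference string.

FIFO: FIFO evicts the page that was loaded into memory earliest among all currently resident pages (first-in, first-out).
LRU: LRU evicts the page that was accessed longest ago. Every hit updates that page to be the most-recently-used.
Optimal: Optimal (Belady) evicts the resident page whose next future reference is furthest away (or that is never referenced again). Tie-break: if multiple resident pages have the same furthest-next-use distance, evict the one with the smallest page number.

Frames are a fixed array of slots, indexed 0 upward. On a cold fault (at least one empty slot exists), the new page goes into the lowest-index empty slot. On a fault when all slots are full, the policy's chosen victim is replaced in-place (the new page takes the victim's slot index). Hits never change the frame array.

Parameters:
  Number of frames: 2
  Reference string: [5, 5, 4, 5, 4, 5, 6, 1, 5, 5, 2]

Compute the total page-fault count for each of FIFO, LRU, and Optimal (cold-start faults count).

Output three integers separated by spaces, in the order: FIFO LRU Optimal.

--- FIFO ---
  step 0: ref 5 -> FAULT, frames=[5,-] (faults so far: 1)
  step 1: ref 5 -> HIT, frames=[5,-] (faults so far: 1)
  step 2: ref 4 -> FAULT, frames=[5,4] (faults so far: 2)
  step 3: ref 5 -> HIT, frames=[5,4] (faults so far: 2)
  step 4: ref 4 -> HIT, frames=[5,4] (faults so far: 2)
  step 5: ref 5 -> HIT, frames=[5,4] (faults so far: 2)
  step 6: ref 6 -> FAULT, evict 5, frames=[6,4] (faults so far: 3)
  step 7: ref 1 -> FAULT, evict 4, frames=[6,1] (faults so far: 4)
  step 8: ref 5 -> FAULT, evict 6, frames=[5,1] (faults so far: 5)
  step 9: ref 5 -> HIT, frames=[5,1] (faults so far: 5)
  step 10: ref 2 -> FAULT, evict 1, frames=[5,2] (faults so far: 6)
  FIFO total faults: 6
--- LRU ---
  step 0: ref 5 -> FAULT, frames=[5,-] (faults so far: 1)
  step 1: ref 5 -> HIT, frames=[5,-] (faults so far: 1)
  step 2: ref 4 -> FAULT, frames=[5,4] (faults so far: 2)
  step 3: ref 5 -> HIT, frames=[5,4] (faults so far: 2)
  step 4: ref 4 -> HIT, frames=[5,4] (faults so far: 2)
  step 5: ref 5 -> HIT, frames=[5,4] (faults so far: 2)
  step 6: ref 6 -> FAULT, evict 4, frames=[5,6] (faults so far: 3)
  step 7: ref 1 -> FAULT, evict 5, frames=[1,6] (faults so far: 4)
  step 8: ref 5 -> FAULT, evict 6, frames=[1,5] (faults so far: 5)
  step 9: ref 5 -> HIT, frames=[1,5] (faults so far: 5)
  step 10: ref 2 -> FAULT, evict 1, frames=[2,5] (faults so far: 6)
  LRU total faults: 6
--- Optimal ---
  step 0: ref 5 -> FAULT, frames=[5,-] (faults so far: 1)
  step 1: ref 5 -> HIT, frames=[5,-] (faults so far: 1)
  step 2: ref 4 -> FAULT, frames=[5,4] (faults so far: 2)
  step 3: ref 5 -> HIT, frames=[5,4] (faults so far: 2)
  step 4: ref 4 -> HIT, frames=[5,4] (faults so far: 2)
  step 5: ref 5 -> HIT, frames=[5,4] (faults so far: 2)
  step 6: ref 6 -> FAULT, evict 4, frames=[5,6] (faults so far: 3)
  step 7: ref 1 -> FAULT, evict 6, frames=[5,1] (faults so far: 4)
  step 8: ref 5 -> HIT, frames=[5,1] (faults so far: 4)
  step 9: ref 5 -> HIT, frames=[5,1] (faults so far: 4)
  step 10: ref 2 -> FAULT, evict 1, frames=[5,2] (faults so far: 5)
  Optimal total faults: 5

Answer: 6 6 5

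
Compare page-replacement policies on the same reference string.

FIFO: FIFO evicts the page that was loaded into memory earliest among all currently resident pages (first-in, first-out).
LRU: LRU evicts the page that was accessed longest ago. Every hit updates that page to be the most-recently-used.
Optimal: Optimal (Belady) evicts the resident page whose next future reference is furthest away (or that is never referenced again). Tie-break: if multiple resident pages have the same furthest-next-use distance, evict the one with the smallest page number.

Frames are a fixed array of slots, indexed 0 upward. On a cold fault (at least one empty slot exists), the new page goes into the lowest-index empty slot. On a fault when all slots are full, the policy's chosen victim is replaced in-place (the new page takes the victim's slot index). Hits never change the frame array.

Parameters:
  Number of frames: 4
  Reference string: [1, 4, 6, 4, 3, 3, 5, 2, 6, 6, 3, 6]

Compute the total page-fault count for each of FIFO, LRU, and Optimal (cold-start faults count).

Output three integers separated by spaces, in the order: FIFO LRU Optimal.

Answer: 6 7 6

Derivation:
--- FIFO ---
  step 0: ref 1 -> FAULT, frames=[1,-,-,-] (faults so far: 1)
  step 1: ref 4 -> FAULT, frames=[1,4,-,-] (faults so far: 2)
  step 2: ref 6 -> FAULT, frames=[1,4,6,-] (faults so far: 3)
  step 3: ref 4 -> HIT, frames=[1,4,6,-] (faults so far: 3)
  step 4: ref 3 -> FAULT, frames=[1,4,6,3] (faults so far: 4)
  step 5: ref 3 -> HIT, frames=[1,4,6,3] (faults so far: 4)
  step 6: ref 5 -> FAULT, evict 1, frames=[5,4,6,3] (faults so far: 5)
  step 7: ref 2 -> FAULT, evict 4, frames=[5,2,6,3] (faults so far: 6)
  step 8: ref 6 -> HIT, frames=[5,2,6,3] (faults so far: 6)
  step 9: ref 6 -> HIT, frames=[5,2,6,3] (faults so far: 6)
  step 10: ref 3 -> HIT, frames=[5,2,6,3] (faults so far: 6)
  step 11: ref 6 -> HIT, frames=[5,2,6,3] (faults so far: 6)
  FIFO total faults: 6
--- LRU ---
  step 0: ref 1 -> FAULT, frames=[1,-,-,-] (faults so far: 1)
  step 1: ref 4 -> FAULT, frames=[1,4,-,-] (faults so far: 2)
  step 2: ref 6 -> FAULT, frames=[1,4,6,-] (faults so far: 3)
  step 3: ref 4 -> HIT, frames=[1,4,6,-] (faults so far: 3)
  step 4: ref 3 -> FAULT, frames=[1,4,6,3] (faults so far: 4)
  step 5: ref 3 -> HIT, frames=[1,4,6,3] (faults so far: 4)
  step 6: ref 5 -> FAULT, evict 1, frames=[5,4,6,3] (faults so far: 5)
  step 7: ref 2 -> FAULT, evict 6, frames=[5,4,2,3] (faults so far: 6)
  step 8: ref 6 -> FAULT, evict 4, frames=[5,6,2,3] (faults so far: 7)
  step 9: ref 6 -> HIT, frames=[5,6,2,3] (faults so far: 7)
  step 10: ref 3 -> HIT, frames=[5,6,2,3] (faults so far: 7)
  step 11: ref 6 -> HIT, frames=[5,6,2,3] (faults so far: 7)
  LRU total faults: 7
--- Optimal ---
  step 0: ref 1 -> FAULT, frames=[1,-,-,-] (faults so far: 1)
  step 1: ref 4 -> FAULT, frames=[1,4,-,-] (faults so far: 2)
  step 2: ref 6 -> FAULT, frames=[1,4,6,-] (faults so far: 3)
  step 3: ref 4 -> HIT, frames=[1,4,6,-] (faults so far: 3)
  step 4: ref 3 -> FAULT, frames=[1,4,6,3] (faults so far: 4)
  step 5: ref 3 -> HIT, frames=[1,4,6,3] (faults so far: 4)
  step 6: ref 5 -> FAULT, evict 1, frames=[5,4,6,3] (faults so far: 5)
  step 7: ref 2 -> FAULT, evict 4, frames=[5,2,6,3] (faults so far: 6)
  step 8: ref 6 -> HIT, frames=[5,2,6,3] (faults so far: 6)
  step 9: ref 6 -> HIT, frames=[5,2,6,3] (faults so far: 6)
  step 10: ref 3 -> HIT, frames=[5,2,6,3] (faults so far: 6)
  step 11: ref 6 -> HIT, frames=[5,2,6,3] (faults so far: 6)
  Optimal total faults: 6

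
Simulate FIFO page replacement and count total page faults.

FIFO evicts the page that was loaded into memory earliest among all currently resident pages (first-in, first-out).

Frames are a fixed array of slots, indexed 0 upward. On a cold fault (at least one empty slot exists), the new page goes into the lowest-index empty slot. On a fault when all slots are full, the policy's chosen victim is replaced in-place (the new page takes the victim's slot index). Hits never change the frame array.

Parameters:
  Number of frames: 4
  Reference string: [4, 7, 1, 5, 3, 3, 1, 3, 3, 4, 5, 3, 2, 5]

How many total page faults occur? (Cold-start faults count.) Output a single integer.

Step 0: ref 4 → FAULT, frames=[4,-,-,-]
Step 1: ref 7 → FAULT, frames=[4,7,-,-]
Step 2: ref 1 → FAULT, frames=[4,7,1,-]
Step 3: ref 5 → FAULT, frames=[4,7,1,5]
Step 4: ref 3 → FAULT (evict 4), frames=[3,7,1,5]
Step 5: ref 3 → HIT, frames=[3,7,1,5]
Step 6: ref 1 → HIT, frames=[3,7,1,5]
Step 7: ref 3 → HIT, frames=[3,7,1,5]
Step 8: ref 3 → HIT, frames=[3,7,1,5]
Step 9: ref 4 → FAULT (evict 7), frames=[3,4,1,5]
Step 10: ref 5 → HIT, frames=[3,4,1,5]
Step 11: ref 3 → HIT, frames=[3,4,1,5]
Step 12: ref 2 → FAULT (evict 1), frames=[3,4,2,5]
Step 13: ref 5 → HIT, frames=[3,4,2,5]
Total faults: 7

Answer: 7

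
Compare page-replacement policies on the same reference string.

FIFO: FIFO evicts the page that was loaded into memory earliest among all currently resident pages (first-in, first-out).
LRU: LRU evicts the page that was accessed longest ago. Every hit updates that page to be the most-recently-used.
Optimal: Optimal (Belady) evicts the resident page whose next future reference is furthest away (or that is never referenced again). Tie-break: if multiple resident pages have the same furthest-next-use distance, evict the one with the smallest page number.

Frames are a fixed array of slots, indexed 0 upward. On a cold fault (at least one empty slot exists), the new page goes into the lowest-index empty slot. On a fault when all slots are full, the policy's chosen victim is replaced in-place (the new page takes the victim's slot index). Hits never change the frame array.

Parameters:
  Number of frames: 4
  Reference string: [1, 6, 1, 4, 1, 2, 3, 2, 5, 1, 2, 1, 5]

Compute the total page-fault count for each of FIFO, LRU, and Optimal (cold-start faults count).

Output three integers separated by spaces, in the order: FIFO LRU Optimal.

--- FIFO ---
  step 0: ref 1 -> FAULT, frames=[1,-,-,-] (faults so far: 1)
  step 1: ref 6 -> FAULT, frames=[1,6,-,-] (faults so far: 2)
  step 2: ref 1 -> HIT, frames=[1,6,-,-] (faults so far: 2)
  step 3: ref 4 -> FAULT, frames=[1,6,4,-] (faults so far: 3)
  step 4: ref 1 -> HIT, frames=[1,6,4,-] (faults so far: 3)
  step 5: ref 2 -> FAULT, frames=[1,6,4,2] (faults so far: 4)
  step 6: ref 3 -> FAULT, evict 1, frames=[3,6,4,2] (faults so far: 5)
  step 7: ref 2 -> HIT, frames=[3,6,4,2] (faults so far: 5)
  step 8: ref 5 -> FAULT, evict 6, frames=[3,5,4,2] (faults so far: 6)
  step 9: ref 1 -> FAULT, evict 4, frames=[3,5,1,2] (faults so far: 7)
  step 10: ref 2 -> HIT, frames=[3,5,1,2] (faults so far: 7)
  step 11: ref 1 -> HIT, frames=[3,5,1,2] (faults so far: 7)
  step 12: ref 5 -> HIT, frames=[3,5,1,2] (faults so far: 7)
  FIFO total faults: 7
--- LRU ---
  step 0: ref 1 -> FAULT, frames=[1,-,-,-] (faults so far: 1)
  step 1: ref 6 -> FAULT, frames=[1,6,-,-] (faults so far: 2)
  step 2: ref 1 -> HIT, frames=[1,6,-,-] (faults so far: 2)
  step 3: ref 4 -> FAULT, frames=[1,6,4,-] (faults so far: 3)
  step 4: ref 1 -> HIT, frames=[1,6,4,-] (faults so far: 3)
  step 5: ref 2 -> FAULT, frames=[1,6,4,2] (faults so far: 4)
  step 6: ref 3 -> FAULT, evict 6, frames=[1,3,4,2] (faults so far: 5)
  step 7: ref 2 -> HIT, frames=[1,3,4,2] (faults so far: 5)
  step 8: ref 5 -> FAULT, evict 4, frames=[1,3,5,2] (faults so far: 6)
  step 9: ref 1 -> HIT, frames=[1,3,5,2] (faults so far: 6)
  step 10: ref 2 -> HIT, frames=[1,3,5,2] (faults so far: 6)
  step 11: ref 1 -> HIT, frames=[1,3,5,2] (faults so far: 6)
  step 12: ref 5 -> HIT, frames=[1,3,5,2] (faults so far: 6)
  LRU total faults: 6
--- Optimal ---
  step 0: ref 1 -> FAULT, frames=[1,-,-,-] (faults so far: 1)
  step 1: ref 6 -> FAULT, frames=[1,6,-,-] (faults so far: 2)
  step 2: ref 1 -> HIT, frames=[1,6,-,-] (faults so far: 2)
  step 3: ref 4 -> FAULT, frames=[1,6,4,-] (faults so far: 3)
  step 4: ref 1 -> HIT, frames=[1,6,4,-] (faults so far: 3)
  step 5: ref 2 -> FAULT, frames=[1,6,4,2] (faults so far: 4)
  step 6: ref 3 -> FAULT, evict 4, frames=[1,6,3,2] (faults so far: 5)
  step 7: ref 2 -> HIT, frames=[1,6,3,2] (faults so far: 5)
  step 8: ref 5 -> FAULT, evict 3, frames=[1,6,5,2] (faults so far: 6)
  step 9: ref 1 -> HIT, frames=[1,6,5,2] (faults so far: 6)
  step 10: ref 2 -> HIT, frames=[1,6,5,2] (faults so far: 6)
  step 11: ref 1 -> HIT, frames=[1,6,5,2] (faults so far: 6)
  step 12: ref 5 -> HIT, frames=[1,6,5,2] (faults so far: 6)
  Optimal total faults: 6

Answer: 7 6 6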